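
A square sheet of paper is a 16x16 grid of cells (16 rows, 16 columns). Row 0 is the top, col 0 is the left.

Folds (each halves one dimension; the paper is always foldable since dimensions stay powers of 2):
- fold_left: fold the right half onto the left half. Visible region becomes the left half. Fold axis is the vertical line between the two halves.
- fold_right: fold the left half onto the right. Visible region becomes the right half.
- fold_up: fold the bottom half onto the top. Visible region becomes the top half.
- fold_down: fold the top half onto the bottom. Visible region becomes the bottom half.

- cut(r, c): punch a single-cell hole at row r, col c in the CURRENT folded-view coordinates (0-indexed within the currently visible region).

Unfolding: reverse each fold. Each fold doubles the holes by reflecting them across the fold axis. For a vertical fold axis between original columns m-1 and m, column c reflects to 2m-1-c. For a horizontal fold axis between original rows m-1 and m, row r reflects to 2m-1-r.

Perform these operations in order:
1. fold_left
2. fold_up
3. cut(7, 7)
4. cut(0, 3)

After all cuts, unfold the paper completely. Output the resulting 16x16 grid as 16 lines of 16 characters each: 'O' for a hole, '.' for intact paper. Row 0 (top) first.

Answer: ...O........O...
................
................
................
................
................
................
.......OO.......
.......OO.......
................
................
................
................
................
................
...O........O...

Derivation:
Op 1 fold_left: fold axis v@8; visible region now rows[0,16) x cols[0,8) = 16x8
Op 2 fold_up: fold axis h@8; visible region now rows[0,8) x cols[0,8) = 8x8
Op 3 cut(7, 7): punch at orig (7,7); cuts so far [(7, 7)]; region rows[0,8) x cols[0,8) = 8x8
Op 4 cut(0, 3): punch at orig (0,3); cuts so far [(0, 3), (7, 7)]; region rows[0,8) x cols[0,8) = 8x8
Unfold 1 (reflect across h@8): 4 holes -> [(0, 3), (7, 7), (8, 7), (15, 3)]
Unfold 2 (reflect across v@8): 8 holes -> [(0, 3), (0, 12), (7, 7), (7, 8), (8, 7), (8, 8), (15, 3), (15, 12)]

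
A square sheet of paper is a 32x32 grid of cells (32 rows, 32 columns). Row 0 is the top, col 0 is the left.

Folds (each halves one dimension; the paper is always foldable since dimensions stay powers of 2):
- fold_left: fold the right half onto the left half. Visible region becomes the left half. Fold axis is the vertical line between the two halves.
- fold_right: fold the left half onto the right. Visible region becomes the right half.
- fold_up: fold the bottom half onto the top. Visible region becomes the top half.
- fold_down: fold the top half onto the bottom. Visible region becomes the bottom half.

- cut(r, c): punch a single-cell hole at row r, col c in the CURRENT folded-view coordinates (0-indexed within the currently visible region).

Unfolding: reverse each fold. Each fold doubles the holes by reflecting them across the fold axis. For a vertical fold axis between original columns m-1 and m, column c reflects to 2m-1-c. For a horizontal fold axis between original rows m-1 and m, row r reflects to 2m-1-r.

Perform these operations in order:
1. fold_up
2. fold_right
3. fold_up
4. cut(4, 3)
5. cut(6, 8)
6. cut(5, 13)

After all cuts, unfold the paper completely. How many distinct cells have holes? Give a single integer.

Op 1 fold_up: fold axis h@16; visible region now rows[0,16) x cols[0,32) = 16x32
Op 2 fold_right: fold axis v@16; visible region now rows[0,16) x cols[16,32) = 16x16
Op 3 fold_up: fold axis h@8; visible region now rows[0,8) x cols[16,32) = 8x16
Op 4 cut(4, 3): punch at orig (4,19); cuts so far [(4, 19)]; region rows[0,8) x cols[16,32) = 8x16
Op 5 cut(6, 8): punch at orig (6,24); cuts so far [(4, 19), (6, 24)]; region rows[0,8) x cols[16,32) = 8x16
Op 6 cut(5, 13): punch at orig (5,29); cuts so far [(4, 19), (5, 29), (6, 24)]; region rows[0,8) x cols[16,32) = 8x16
Unfold 1 (reflect across h@8): 6 holes -> [(4, 19), (5, 29), (6, 24), (9, 24), (10, 29), (11, 19)]
Unfold 2 (reflect across v@16): 12 holes -> [(4, 12), (4, 19), (5, 2), (5, 29), (6, 7), (6, 24), (9, 7), (9, 24), (10, 2), (10, 29), (11, 12), (11, 19)]
Unfold 3 (reflect across h@16): 24 holes -> [(4, 12), (4, 19), (5, 2), (5, 29), (6, 7), (6, 24), (9, 7), (9, 24), (10, 2), (10, 29), (11, 12), (11, 19), (20, 12), (20, 19), (21, 2), (21, 29), (22, 7), (22, 24), (25, 7), (25, 24), (26, 2), (26, 29), (27, 12), (27, 19)]

Answer: 24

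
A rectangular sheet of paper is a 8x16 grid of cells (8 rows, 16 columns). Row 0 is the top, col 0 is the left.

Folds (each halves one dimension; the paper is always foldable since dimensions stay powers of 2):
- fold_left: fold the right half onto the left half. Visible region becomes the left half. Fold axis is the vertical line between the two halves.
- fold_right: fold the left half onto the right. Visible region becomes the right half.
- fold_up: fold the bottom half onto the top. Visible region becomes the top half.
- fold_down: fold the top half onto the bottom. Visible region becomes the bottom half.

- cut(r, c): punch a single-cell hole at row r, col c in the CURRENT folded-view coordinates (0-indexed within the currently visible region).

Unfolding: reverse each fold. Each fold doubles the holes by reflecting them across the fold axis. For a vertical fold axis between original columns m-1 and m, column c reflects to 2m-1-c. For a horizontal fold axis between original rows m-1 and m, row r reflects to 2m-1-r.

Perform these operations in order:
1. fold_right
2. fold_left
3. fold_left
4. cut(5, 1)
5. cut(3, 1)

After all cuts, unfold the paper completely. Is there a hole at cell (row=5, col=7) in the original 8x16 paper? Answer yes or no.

Op 1 fold_right: fold axis v@8; visible region now rows[0,8) x cols[8,16) = 8x8
Op 2 fold_left: fold axis v@12; visible region now rows[0,8) x cols[8,12) = 8x4
Op 3 fold_left: fold axis v@10; visible region now rows[0,8) x cols[8,10) = 8x2
Op 4 cut(5, 1): punch at orig (5,9); cuts so far [(5, 9)]; region rows[0,8) x cols[8,10) = 8x2
Op 5 cut(3, 1): punch at orig (3,9); cuts so far [(3, 9), (5, 9)]; region rows[0,8) x cols[8,10) = 8x2
Unfold 1 (reflect across v@10): 4 holes -> [(3, 9), (3, 10), (5, 9), (5, 10)]
Unfold 2 (reflect across v@12): 8 holes -> [(3, 9), (3, 10), (3, 13), (3, 14), (5, 9), (5, 10), (5, 13), (5, 14)]
Unfold 3 (reflect across v@8): 16 holes -> [(3, 1), (3, 2), (3, 5), (3, 6), (3, 9), (3, 10), (3, 13), (3, 14), (5, 1), (5, 2), (5, 5), (5, 6), (5, 9), (5, 10), (5, 13), (5, 14)]
Holes: [(3, 1), (3, 2), (3, 5), (3, 6), (3, 9), (3, 10), (3, 13), (3, 14), (5, 1), (5, 2), (5, 5), (5, 6), (5, 9), (5, 10), (5, 13), (5, 14)]

Answer: no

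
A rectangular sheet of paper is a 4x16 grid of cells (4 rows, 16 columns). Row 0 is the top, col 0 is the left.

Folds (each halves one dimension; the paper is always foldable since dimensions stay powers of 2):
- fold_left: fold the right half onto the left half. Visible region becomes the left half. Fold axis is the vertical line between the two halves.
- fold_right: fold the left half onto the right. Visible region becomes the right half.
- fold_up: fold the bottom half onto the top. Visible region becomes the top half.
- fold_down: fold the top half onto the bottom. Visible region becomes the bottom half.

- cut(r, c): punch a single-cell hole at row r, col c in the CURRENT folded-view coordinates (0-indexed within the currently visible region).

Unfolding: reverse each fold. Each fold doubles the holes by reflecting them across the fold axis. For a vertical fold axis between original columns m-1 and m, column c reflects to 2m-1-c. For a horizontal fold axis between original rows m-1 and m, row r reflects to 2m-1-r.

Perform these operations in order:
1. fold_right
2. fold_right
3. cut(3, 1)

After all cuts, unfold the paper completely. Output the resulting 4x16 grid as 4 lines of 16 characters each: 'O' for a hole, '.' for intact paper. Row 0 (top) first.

Answer: ................
................
................
..O..O....O..O..

Derivation:
Op 1 fold_right: fold axis v@8; visible region now rows[0,4) x cols[8,16) = 4x8
Op 2 fold_right: fold axis v@12; visible region now rows[0,4) x cols[12,16) = 4x4
Op 3 cut(3, 1): punch at orig (3,13); cuts so far [(3, 13)]; region rows[0,4) x cols[12,16) = 4x4
Unfold 1 (reflect across v@12): 2 holes -> [(3, 10), (3, 13)]
Unfold 2 (reflect across v@8): 4 holes -> [(3, 2), (3, 5), (3, 10), (3, 13)]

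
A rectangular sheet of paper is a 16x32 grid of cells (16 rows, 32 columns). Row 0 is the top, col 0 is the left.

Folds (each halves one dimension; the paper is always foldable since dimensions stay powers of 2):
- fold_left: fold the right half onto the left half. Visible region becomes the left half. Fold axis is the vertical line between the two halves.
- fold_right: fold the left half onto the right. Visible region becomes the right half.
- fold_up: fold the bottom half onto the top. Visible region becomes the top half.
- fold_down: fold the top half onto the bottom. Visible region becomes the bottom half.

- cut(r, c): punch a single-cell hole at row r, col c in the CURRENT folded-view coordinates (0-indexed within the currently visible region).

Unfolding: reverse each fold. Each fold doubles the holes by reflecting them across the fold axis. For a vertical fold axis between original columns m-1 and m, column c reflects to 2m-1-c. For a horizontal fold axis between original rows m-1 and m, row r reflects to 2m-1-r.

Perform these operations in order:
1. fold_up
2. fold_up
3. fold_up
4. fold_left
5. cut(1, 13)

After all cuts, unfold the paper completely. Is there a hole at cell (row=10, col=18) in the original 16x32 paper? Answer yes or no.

Answer: yes

Derivation:
Op 1 fold_up: fold axis h@8; visible region now rows[0,8) x cols[0,32) = 8x32
Op 2 fold_up: fold axis h@4; visible region now rows[0,4) x cols[0,32) = 4x32
Op 3 fold_up: fold axis h@2; visible region now rows[0,2) x cols[0,32) = 2x32
Op 4 fold_left: fold axis v@16; visible region now rows[0,2) x cols[0,16) = 2x16
Op 5 cut(1, 13): punch at orig (1,13); cuts so far [(1, 13)]; region rows[0,2) x cols[0,16) = 2x16
Unfold 1 (reflect across v@16): 2 holes -> [(1, 13), (1, 18)]
Unfold 2 (reflect across h@2): 4 holes -> [(1, 13), (1, 18), (2, 13), (2, 18)]
Unfold 3 (reflect across h@4): 8 holes -> [(1, 13), (1, 18), (2, 13), (2, 18), (5, 13), (5, 18), (6, 13), (6, 18)]
Unfold 4 (reflect across h@8): 16 holes -> [(1, 13), (1, 18), (2, 13), (2, 18), (5, 13), (5, 18), (6, 13), (6, 18), (9, 13), (9, 18), (10, 13), (10, 18), (13, 13), (13, 18), (14, 13), (14, 18)]
Holes: [(1, 13), (1, 18), (2, 13), (2, 18), (5, 13), (5, 18), (6, 13), (6, 18), (9, 13), (9, 18), (10, 13), (10, 18), (13, 13), (13, 18), (14, 13), (14, 18)]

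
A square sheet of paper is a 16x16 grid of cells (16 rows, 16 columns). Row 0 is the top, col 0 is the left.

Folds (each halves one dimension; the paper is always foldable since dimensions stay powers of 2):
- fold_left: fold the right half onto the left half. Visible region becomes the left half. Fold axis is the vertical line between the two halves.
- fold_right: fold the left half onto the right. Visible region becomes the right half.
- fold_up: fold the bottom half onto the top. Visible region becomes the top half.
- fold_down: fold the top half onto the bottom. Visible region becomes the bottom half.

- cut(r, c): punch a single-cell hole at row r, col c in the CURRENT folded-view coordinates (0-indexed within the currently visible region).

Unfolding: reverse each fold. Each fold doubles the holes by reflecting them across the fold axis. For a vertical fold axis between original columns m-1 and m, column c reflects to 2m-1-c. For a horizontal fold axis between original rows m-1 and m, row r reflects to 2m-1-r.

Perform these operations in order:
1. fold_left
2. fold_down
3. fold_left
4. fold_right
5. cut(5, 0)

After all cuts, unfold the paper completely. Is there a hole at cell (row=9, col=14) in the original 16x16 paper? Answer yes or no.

Op 1 fold_left: fold axis v@8; visible region now rows[0,16) x cols[0,8) = 16x8
Op 2 fold_down: fold axis h@8; visible region now rows[8,16) x cols[0,8) = 8x8
Op 3 fold_left: fold axis v@4; visible region now rows[8,16) x cols[0,4) = 8x4
Op 4 fold_right: fold axis v@2; visible region now rows[8,16) x cols[2,4) = 8x2
Op 5 cut(5, 0): punch at orig (13,2); cuts so far [(13, 2)]; region rows[8,16) x cols[2,4) = 8x2
Unfold 1 (reflect across v@2): 2 holes -> [(13, 1), (13, 2)]
Unfold 2 (reflect across v@4): 4 holes -> [(13, 1), (13, 2), (13, 5), (13, 6)]
Unfold 3 (reflect across h@8): 8 holes -> [(2, 1), (2, 2), (2, 5), (2, 6), (13, 1), (13, 2), (13, 5), (13, 6)]
Unfold 4 (reflect across v@8): 16 holes -> [(2, 1), (2, 2), (2, 5), (2, 6), (2, 9), (2, 10), (2, 13), (2, 14), (13, 1), (13, 2), (13, 5), (13, 6), (13, 9), (13, 10), (13, 13), (13, 14)]
Holes: [(2, 1), (2, 2), (2, 5), (2, 6), (2, 9), (2, 10), (2, 13), (2, 14), (13, 1), (13, 2), (13, 5), (13, 6), (13, 9), (13, 10), (13, 13), (13, 14)]

Answer: no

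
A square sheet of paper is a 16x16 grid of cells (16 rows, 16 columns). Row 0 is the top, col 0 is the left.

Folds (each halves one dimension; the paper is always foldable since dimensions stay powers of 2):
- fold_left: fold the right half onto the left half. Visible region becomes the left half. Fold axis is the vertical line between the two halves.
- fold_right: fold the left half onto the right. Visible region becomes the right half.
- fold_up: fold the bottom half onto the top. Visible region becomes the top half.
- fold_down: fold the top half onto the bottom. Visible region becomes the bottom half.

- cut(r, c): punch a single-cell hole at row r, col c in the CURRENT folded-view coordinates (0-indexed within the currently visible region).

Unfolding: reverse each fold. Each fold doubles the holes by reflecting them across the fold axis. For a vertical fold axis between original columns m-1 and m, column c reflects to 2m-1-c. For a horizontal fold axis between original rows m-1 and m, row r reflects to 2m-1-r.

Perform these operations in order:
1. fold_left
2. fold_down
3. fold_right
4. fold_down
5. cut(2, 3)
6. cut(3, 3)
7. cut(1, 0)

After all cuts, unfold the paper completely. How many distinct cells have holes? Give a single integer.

Answer: 48

Derivation:
Op 1 fold_left: fold axis v@8; visible region now rows[0,16) x cols[0,8) = 16x8
Op 2 fold_down: fold axis h@8; visible region now rows[8,16) x cols[0,8) = 8x8
Op 3 fold_right: fold axis v@4; visible region now rows[8,16) x cols[4,8) = 8x4
Op 4 fold_down: fold axis h@12; visible region now rows[12,16) x cols[4,8) = 4x4
Op 5 cut(2, 3): punch at orig (14,7); cuts so far [(14, 7)]; region rows[12,16) x cols[4,8) = 4x4
Op 6 cut(3, 3): punch at orig (15,7); cuts so far [(14, 7), (15, 7)]; region rows[12,16) x cols[4,8) = 4x4
Op 7 cut(1, 0): punch at orig (13,4); cuts so far [(13, 4), (14, 7), (15, 7)]; region rows[12,16) x cols[4,8) = 4x4
Unfold 1 (reflect across h@12): 6 holes -> [(8, 7), (9, 7), (10, 4), (13, 4), (14, 7), (15, 7)]
Unfold 2 (reflect across v@4): 12 holes -> [(8, 0), (8, 7), (9, 0), (9, 7), (10, 3), (10, 4), (13, 3), (13, 4), (14, 0), (14, 7), (15, 0), (15, 7)]
Unfold 3 (reflect across h@8): 24 holes -> [(0, 0), (0, 7), (1, 0), (1, 7), (2, 3), (2, 4), (5, 3), (5, 4), (6, 0), (6, 7), (7, 0), (7, 7), (8, 0), (8, 7), (9, 0), (9, 7), (10, 3), (10, 4), (13, 3), (13, 4), (14, 0), (14, 7), (15, 0), (15, 7)]
Unfold 4 (reflect across v@8): 48 holes -> [(0, 0), (0, 7), (0, 8), (0, 15), (1, 0), (1, 7), (1, 8), (1, 15), (2, 3), (2, 4), (2, 11), (2, 12), (5, 3), (5, 4), (5, 11), (5, 12), (6, 0), (6, 7), (6, 8), (6, 15), (7, 0), (7, 7), (7, 8), (7, 15), (8, 0), (8, 7), (8, 8), (8, 15), (9, 0), (9, 7), (9, 8), (9, 15), (10, 3), (10, 4), (10, 11), (10, 12), (13, 3), (13, 4), (13, 11), (13, 12), (14, 0), (14, 7), (14, 8), (14, 15), (15, 0), (15, 7), (15, 8), (15, 15)]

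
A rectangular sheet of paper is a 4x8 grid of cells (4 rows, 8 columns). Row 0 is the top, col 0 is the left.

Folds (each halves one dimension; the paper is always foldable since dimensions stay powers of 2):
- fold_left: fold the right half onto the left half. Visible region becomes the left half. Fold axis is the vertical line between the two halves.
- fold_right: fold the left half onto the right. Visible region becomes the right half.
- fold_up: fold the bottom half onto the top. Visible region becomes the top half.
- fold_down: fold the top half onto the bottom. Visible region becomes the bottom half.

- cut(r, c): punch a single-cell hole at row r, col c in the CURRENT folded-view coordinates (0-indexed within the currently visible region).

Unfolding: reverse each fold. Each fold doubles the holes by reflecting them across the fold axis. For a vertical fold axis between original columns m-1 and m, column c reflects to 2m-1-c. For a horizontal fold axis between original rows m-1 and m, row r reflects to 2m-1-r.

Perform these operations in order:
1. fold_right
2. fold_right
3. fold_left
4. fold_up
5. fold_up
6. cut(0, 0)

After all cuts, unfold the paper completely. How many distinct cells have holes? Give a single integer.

Op 1 fold_right: fold axis v@4; visible region now rows[0,4) x cols[4,8) = 4x4
Op 2 fold_right: fold axis v@6; visible region now rows[0,4) x cols[6,8) = 4x2
Op 3 fold_left: fold axis v@7; visible region now rows[0,4) x cols[6,7) = 4x1
Op 4 fold_up: fold axis h@2; visible region now rows[0,2) x cols[6,7) = 2x1
Op 5 fold_up: fold axis h@1; visible region now rows[0,1) x cols[6,7) = 1x1
Op 6 cut(0, 0): punch at orig (0,6); cuts so far [(0, 6)]; region rows[0,1) x cols[6,7) = 1x1
Unfold 1 (reflect across h@1): 2 holes -> [(0, 6), (1, 6)]
Unfold 2 (reflect across h@2): 4 holes -> [(0, 6), (1, 6), (2, 6), (3, 6)]
Unfold 3 (reflect across v@7): 8 holes -> [(0, 6), (0, 7), (1, 6), (1, 7), (2, 6), (2, 7), (3, 6), (3, 7)]
Unfold 4 (reflect across v@6): 16 holes -> [(0, 4), (0, 5), (0, 6), (0, 7), (1, 4), (1, 5), (1, 6), (1, 7), (2, 4), (2, 5), (2, 6), (2, 7), (3, 4), (3, 5), (3, 6), (3, 7)]
Unfold 5 (reflect across v@4): 32 holes -> [(0, 0), (0, 1), (0, 2), (0, 3), (0, 4), (0, 5), (0, 6), (0, 7), (1, 0), (1, 1), (1, 2), (1, 3), (1, 4), (1, 5), (1, 6), (1, 7), (2, 0), (2, 1), (2, 2), (2, 3), (2, 4), (2, 5), (2, 6), (2, 7), (3, 0), (3, 1), (3, 2), (3, 3), (3, 4), (3, 5), (3, 6), (3, 7)]

Answer: 32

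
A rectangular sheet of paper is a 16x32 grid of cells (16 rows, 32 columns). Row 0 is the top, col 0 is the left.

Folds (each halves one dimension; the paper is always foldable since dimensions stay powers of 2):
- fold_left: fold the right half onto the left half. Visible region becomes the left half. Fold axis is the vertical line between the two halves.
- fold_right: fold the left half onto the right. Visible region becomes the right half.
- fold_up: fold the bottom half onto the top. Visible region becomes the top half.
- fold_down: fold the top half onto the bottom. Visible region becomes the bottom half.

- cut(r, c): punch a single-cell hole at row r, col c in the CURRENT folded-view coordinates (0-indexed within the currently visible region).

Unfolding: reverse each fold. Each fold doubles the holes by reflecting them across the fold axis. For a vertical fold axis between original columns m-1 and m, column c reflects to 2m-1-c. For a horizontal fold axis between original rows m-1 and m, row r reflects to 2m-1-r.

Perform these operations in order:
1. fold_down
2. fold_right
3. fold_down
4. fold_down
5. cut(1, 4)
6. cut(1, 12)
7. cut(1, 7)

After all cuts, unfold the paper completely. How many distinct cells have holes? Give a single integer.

Op 1 fold_down: fold axis h@8; visible region now rows[8,16) x cols[0,32) = 8x32
Op 2 fold_right: fold axis v@16; visible region now rows[8,16) x cols[16,32) = 8x16
Op 3 fold_down: fold axis h@12; visible region now rows[12,16) x cols[16,32) = 4x16
Op 4 fold_down: fold axis h@14; visible region now rows[14,16) x cols[16,32) = 2x16
Op 5 cut(1, 4): punch at orig (15,20); cuts so far [(15, 20)]; region rows[14,16) x cols[16,32) = 2x16
Op 6 cut(1, 12): punch at orig (15,28); cuts so far [(15, 20), (15, 28)]; region rows[14,16) x cols[16,32) = 2x16
Op 7 cut(1, 7): punch at orig (15,23); cuts so far [(15, 20), (15, 23), (15, 28)]; region rows[14,16) x cols[16,32) = 2x16
Unfold 1 (reflect across h@14): 6 holes -> [(12, 20), (12, 23), (12, 28), (15, 20), (15, 23), (15, 28)]
Unfold 2 (reflect across h@12): 12 holes -> [(8, 20), (8, 23), (8, 28), (11, 20), (11, 23), (11, 28), (12, 20), (12, 23), (12, 28), (15, 20), (15, 23), (15, 28)]
Unfold 3 (reflect across v@16): 24 holes -> [(8, 3), (8, 8), (8, 11), (8, 20), (8, 23), (8, 28), (11, 3), (11, 8), (11, 11), (11, 20), (11, 23), (11, 28), (12, 3), (12, 8), (12, 11), (12, 20), (12, 23), (12, 28), (15, 3), (15, 8), (15, 11), (15, 20), (15, 23), (15, 28)]
Unfold 4 (reflect across h@8): 48 holes -> [(0, 3), (0, 8), (0, 11), (0, 20), (0, 23), (0, 28), (3, 3), (3, 8), (3, 11), (3, 20), (3, 23), (3, 28), (4, 3), (4, 8), (4, 11), (4, 20), (4, 23), (4, 28), (7, 3), (7, 8), (7, 11), (7, 20), (7, 23), (7, 28), (8, 3), (8, 8), (8, 11), (8, 20), (8, 23), (8, 28), (11, 3), (11, 8), (11, 11), (11, 20), (11, 23), (11, 28), (12, 3), (12, 8), (12, 11), (12, 20), (12, 23), (12, 28), (15, 3), (15, 8), (15, 11), (15, 20), (15, 23), (15, 28)]

Answer: 48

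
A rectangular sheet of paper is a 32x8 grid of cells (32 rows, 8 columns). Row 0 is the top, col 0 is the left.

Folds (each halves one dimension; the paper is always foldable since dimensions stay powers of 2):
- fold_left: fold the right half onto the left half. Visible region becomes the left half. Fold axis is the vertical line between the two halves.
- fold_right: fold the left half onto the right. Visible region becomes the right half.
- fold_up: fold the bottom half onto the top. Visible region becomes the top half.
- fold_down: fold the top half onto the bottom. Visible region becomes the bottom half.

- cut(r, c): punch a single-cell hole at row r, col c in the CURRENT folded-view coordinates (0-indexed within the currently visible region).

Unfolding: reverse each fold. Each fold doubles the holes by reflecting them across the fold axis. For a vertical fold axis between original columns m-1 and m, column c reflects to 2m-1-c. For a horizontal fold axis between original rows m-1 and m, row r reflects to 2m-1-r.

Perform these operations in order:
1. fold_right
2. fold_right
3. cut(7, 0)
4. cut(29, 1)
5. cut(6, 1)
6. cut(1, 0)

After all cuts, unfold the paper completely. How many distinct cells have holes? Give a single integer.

Answer: 16

Derivation:
Op 1 fold_right: fold axis v@4; visible region now rows[0,32) x cols[4,8) = 32x4
Op 2 fold_right: fold axis v@6; visible region now rows[0,32) x cols[6,8) = 32x2
Op 3 cut(7, 0): punch at orig (7,6); cuts so far [(7, 6)]; region rows[0,32) x cols[6,8) = 32x2
Op 4 cut(29, 1): punch at orig (29,7); cuts so far [(7, 6), (29, 7)]; region rows[0,32) x cols[6,8) = 32x2
Op 5 cut(6, 1): punch at orig (6,7); cuts so far [(6, 7), (7, 6), (29, 7)]; region rows[0,32) x cols[6,8) = 32x2
Op 6 cut(1, 0): punch at orig (1,6); cuts so far [(1, 6), (6, 7), (7, 6), (29, 7)]; region rows[0,32) x cols[6,8) = 32x2
Unfold 1 (reflect across v@6): 8 holes -> [(1, 5), (1, 6), (6, 4), (6, 7), (7, 5), (7, 6), (29, 4), (29, 7)]
Unfold 2 (reflect across v@4): 16 holes -> [(1, 1), (1, 2), (1, 5), (1, 6), (6, 0), (6, 3), (6, 4), (6, 7), (7, 1), (7, 2), (7, 5), (7, 6), (29, 0), (29, 3), (29, 4), (29, 7)]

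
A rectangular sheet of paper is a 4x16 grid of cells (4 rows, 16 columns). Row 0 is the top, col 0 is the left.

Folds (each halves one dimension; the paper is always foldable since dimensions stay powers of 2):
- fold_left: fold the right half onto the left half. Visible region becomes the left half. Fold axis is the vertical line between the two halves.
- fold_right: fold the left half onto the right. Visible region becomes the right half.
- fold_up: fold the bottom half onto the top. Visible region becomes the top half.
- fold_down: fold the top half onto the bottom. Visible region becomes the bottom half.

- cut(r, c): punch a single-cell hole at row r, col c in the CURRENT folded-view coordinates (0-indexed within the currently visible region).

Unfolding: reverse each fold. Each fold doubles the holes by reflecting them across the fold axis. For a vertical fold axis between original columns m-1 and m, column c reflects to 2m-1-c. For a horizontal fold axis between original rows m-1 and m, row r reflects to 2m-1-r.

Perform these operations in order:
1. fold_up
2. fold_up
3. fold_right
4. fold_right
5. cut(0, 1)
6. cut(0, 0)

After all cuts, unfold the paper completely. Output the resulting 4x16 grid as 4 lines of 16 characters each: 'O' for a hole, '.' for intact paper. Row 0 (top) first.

Op 1 fold_up: fold axis h@2; visible region now rows[0,2) x cols[0,16) = 2x16
Op 2 fold_up: fold axis h@1; visible region now rows[0,1) x cols[0,16) = 1x16
Op 3 fold_right: fold axis v@8; visible region now rows[0,1) x cols[8,16) = 1x8
Op 4 fold_right: fold axis v@12; visible region now rows[0,1) x cols[12,16) = 1x4
Op 5 cut(0, 1): punch at orig (0,13); cuts so far [(0, 13)]; region rows[0,1) x cols[12,16) = 1x4
Op 6 cut(0, 0): punch at orig (0,12); cuts so far [(0, 12), (0, 13)]; region rows[0,1) x cols[12,16) = 1x4
Unfold 1 (reflect across v@12): 4 holes -> [(0, 10), (0, 11), (0, 12), (0, 13)]
Unfold 2 (reflect across v@8): 8 holes -> [(0, 2), (0, 3), (0, 4), (0, 5), (0, 10), (0, 11), (0, 12), (0, 13)]
Unfold 3 (reflect across h@1): 16 holes -> [(0, 2), (0, 3), (0, 4), (0, 5), (0, 10), (0, 11), (0, 12), (0, 13), (1, 2), (1, 3), (1, 4), (1, 5), (1, 10), (1, 11), (1, 12), (1, 13)]
Unfold 4 (reflect across h@2): 32 holes -> [(0, 2), (0, 3), (0, 4), (0, 5), (0, 10), (0, 11), (0, 12), (0, 13), (1, 2), (1, 3), (1, 4), (1, 5), (1, 10), (1, 11), (1, 12), (1, 13), (2, 2), (2, 3), (2, 4), (2, 5), (2, 10), (2, 11), (2, 12), (2, 13), (3, 2), (3, 3), (3, 4), (3, 5), (3, 10), (3, 11), (3, 12), (3, 13)]

Answer: ..OOOO....OOOO..
..OOOO....OOOO..
..OOOO....OOOO..
..OOOO....OOOO..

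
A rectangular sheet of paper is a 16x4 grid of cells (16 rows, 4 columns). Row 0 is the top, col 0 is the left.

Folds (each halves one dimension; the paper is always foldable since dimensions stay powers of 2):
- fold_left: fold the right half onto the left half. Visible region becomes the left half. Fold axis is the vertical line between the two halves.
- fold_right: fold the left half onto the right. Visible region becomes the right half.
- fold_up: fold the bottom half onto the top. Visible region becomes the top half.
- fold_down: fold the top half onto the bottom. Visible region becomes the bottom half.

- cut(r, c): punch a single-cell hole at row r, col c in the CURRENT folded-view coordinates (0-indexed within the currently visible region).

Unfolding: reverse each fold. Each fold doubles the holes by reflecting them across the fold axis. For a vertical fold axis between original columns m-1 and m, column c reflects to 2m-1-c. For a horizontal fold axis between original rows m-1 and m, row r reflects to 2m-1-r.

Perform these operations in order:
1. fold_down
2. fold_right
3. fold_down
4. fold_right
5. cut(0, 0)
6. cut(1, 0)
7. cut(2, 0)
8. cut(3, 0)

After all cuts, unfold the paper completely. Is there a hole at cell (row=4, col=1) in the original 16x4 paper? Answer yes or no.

Answer: yes

Derivation:
Op 1 fold_down: fold axis h@8; visible region now rows[8,16) x cols[0,4) = 8x4
Op 2 fold_right: fold axis v@2; visible region now rows[8,16) x cols[2,4) = 8x2
Op 3 fold_down: fold axis h@12; visible region now rows[12,16) x cols[2,4) = 4x2
Op 4 fold_right: fold axis v@3; visible region now rows[12,16) x cols[3,4) = 4x1
Op 5 cut(0, 0): punch at orig (12,3); cuts so far [(12, 3)]; region rows[12,16) x cols[3,4) = 4x1
Op 6 cut(1, 0): punch at orig (13,3); cuts so far [(12, 3), (13, 3)]; region rows[12,16) x cols[3,4) = 4x1
Op 7 cut(2, 0): punch at orig (14,3); cuts so far [(12, 3), (13, 3), (14, 3)]; region rows[12,16) x cols[3,4) = 4x1
Op 8 cut(3, 0): punch at orig (15,3); cuts so far [(12, 3), (13, 3), (14, 3), (15, 3)]; region rows[12,16) x cols[3,4) = 4x1
Unfold 1 (reflect across v@3): 8 holes -> [(12, 2), (12, 3), (13, 2), (13, 3), (14, 2), (14, 3), (15, 2), (15, 3)]
Unfold 2 (reflect across h@12): 16 holes -> [(8, 2), (8, 3), (9, 2), (9, 3), (10, 2), (10, 3), (11, 2), (11, 3), (12, 2), (12, 3), (13, 2), (13, 3), (14, 2), (14, 3), (15, 2), (15, 3)]
Unfold 3 (reflect across v@2): 32 holes -> [(8, 0), (8, 1), (8, 2), (8, 3), (9, 0), (9, 1), (9, 2), (9, 3), (10, 0), (10, 1), (10, 2), (10, 3), (11, 0), (11, 1), (11, 2), (11, 3), (12, 0), (12, 1), (12, 2), (12, 3), (13, 0), (13, 1), (13, 2), (13, 3), (14, 0), (14, 1), (14, 2), (14, 3), (15, 0), (15, 1), (15, 2), (15, 3)]
Unfold 4 (reflect across h@8): 64 holes -> [(0, 0), (0, 1), (0, 2), (0, 3), (1, 0), (1, 1), (1, 2), (1, 3), (2, 0), (2, 1), (2, 2), (2, 3), (3, 0), (3, 1), (3, 2), (3, 3), (4, 0), (4, 1), (4, 2), (4, 3), (5, 0), (5, 1), (5, 2), (5, 3), (6, 0), (6, 1), (6, 2), (6, 3), (7, 0), (7, 1), (7, 2), (7, 3), (8, 0), (8, 1), (8, 2), (8, 3), (9, 0), (9, 1), (9, 2), (9, 3), (10, 0), (10, 1), (10, 2), (10, 3), (11, 0), (11, 1), (11, 2), (11, 3), (12, 0), (12, 1), (12, 2), (12, 3), (13, 0), (13, 1), (13, 2), (13, 3), (14, 0), (14, 1), (14, 2), (14, 3), (15, 0), (15, 1), (15, 2), (15, 3)]
Holes: [(0, 0), (0, 1), (0, 2), (0, 3), (1, 0), (1, 1), (1, 2), (1, 3), (2, 0), (2, 1), (2, 2), (2, 3), (3, 0), (3, 1), (3, 2), (3, 3), (4, 0), (4, 1), (4, 2), (4, 3), (5, 0), (5, 1), (5, 2), (5, 3), (6, 0), (6, 1), (6, 2), (6, 3), (7, 0), (7, 1), (7, 2), (7, 3), (8, 0), (8, 1), (8, 2), (8, 3), (9, 0), (9, 1), (9, 2), (9, 3), (10, 0), (10, 1), (10, 2), (10, 3), (11, 0), (11, 1), (11, 2), (11, 3), (12, 0), (12, 1), (12, 2), (12, 3), (13, 0), (13, 1), (13, 2), (13, 3), (14, 0), (14, 1), (14, 2), (14, 3), (15, 0), (15, 1), (15, 2), (15, 3)]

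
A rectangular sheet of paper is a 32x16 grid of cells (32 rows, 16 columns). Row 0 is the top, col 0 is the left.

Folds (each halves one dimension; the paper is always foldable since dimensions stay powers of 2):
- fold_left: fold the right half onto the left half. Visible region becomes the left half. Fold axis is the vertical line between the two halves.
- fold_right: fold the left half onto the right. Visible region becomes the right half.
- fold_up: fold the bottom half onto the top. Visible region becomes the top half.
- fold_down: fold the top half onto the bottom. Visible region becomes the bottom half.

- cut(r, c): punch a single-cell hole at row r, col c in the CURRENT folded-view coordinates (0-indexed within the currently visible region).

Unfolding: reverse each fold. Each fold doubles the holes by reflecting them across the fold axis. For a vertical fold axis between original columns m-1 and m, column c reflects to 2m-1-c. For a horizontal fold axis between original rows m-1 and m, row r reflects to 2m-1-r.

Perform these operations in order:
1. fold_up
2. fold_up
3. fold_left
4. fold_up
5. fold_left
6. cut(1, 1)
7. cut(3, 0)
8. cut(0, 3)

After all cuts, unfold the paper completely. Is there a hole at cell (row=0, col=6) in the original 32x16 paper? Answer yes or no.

Answer: no

Derivation:
Op 1 fold_up: fold axis h@16; visible region now rows[0,16) x cols[0,16) = 16x16
Op 2 fold_up: fold axis h@8; visible region now rows[0,8) x cols[0,16) = 8x16
Op 3 fold_left: fold axis v@8; visible region now rows[0,8) x cols[0,8) = 8x8
Op 4 fold_up: fold axis h@4; visible region now rows[0,4) x cols[0,8) = 4x8
Op 5 fold_left: fold axis v@4; visible region now rows[0,4) x cols[0,4) = 4x4
Op 6 cut(1, 1): punch at orig (1,1); cuts so far [(1, 1)]; region rows[0,4) x cols[0,4) = 4x4
Op 7 cut(3, 0): punch at orig (3,0); cuts so far [(1, 1), (3, 0)]; region rows[0,4) x cols[0,4) = 4x4
Op 8 cut(0, 3): punch at orig (0,3); cuts so far [(0, 3), (1, 1), (3, 0)]; region rows[0,4) x cols[0,4) = 4x4
Unfold 1 (reflect across v@4): 6 holes -> [(0, 3), (0, 4), (1, 1), (1, 6), (3, 0), (3, 7)]
Unfold 2 (reflect across h@4): 12 holes -> [(0, 3), (0, 4), (1, 1), (1, 6), (3, 0), (3, 7), (4, 0), (4, 7), (6, 1), (6, 6), (7, 3), (7, 4)]
Unfold 3 (reflect across v@8): 24 holes -> [(0, 3), (0, 4), (0, 11), (0, 12), (1, 1), (1, 6), (1, 9), (1, 14), (3, 0), (3, 7), (3, 8), (3, 15), (4, 0), (4, 7), (4, 8), (4, 15), (6, 1), (6, 6), (6, 9), (6, 14), (7, 3), (7, 4), (7, 11), (7, 12)]
Unfold 4 (reflect across h@8): 48 holes -> [(0, 3), (0, 4), (0, 11), (0, 12), (1, 1), (1, 6), (1, 9), (1, 14), (3, 0), (3, 7), (3, 8), (3, 15), (4, 0), (4, 7), (4, 8), (4, 15), (6, 1), (6, 6), (6, 9), (6, 14), (7, 3), (7, 4), (7, 11), (7, 12), (8, 3), (8, 4), (8, 11), (8, 12), (9, 1), (9, 6), (9, 9), (9, 14), (11, 0), (11, 7), (11, 8), (11, 15), (12, 0), (12, 7), (12, 8), (12, 15), (14, 1), (14, 6), (14, 9), (14, 14), (15, 3), (15, 4), (15, 11), (15, 12)]
Unfold 5 (reflect across h@16): 96 holes -> [(0, 3), (0, 4), (0, 11), (0, 12), (1, 1), (1, 6), (1, 9), (1, 14), (3, 0), (3, 7), (3, 8), (3, 15), (4, 0), (4, 7), (4, 8), (4, 15), (6, 1), (6, 6), (6, 9), (6, 14), (7, 3), (7, 4), (7, 11), (7, 12), (8, 3), (8, 4), (8, 11), (8, 12), (9, 1), (9, 6), (9, 9), (9, 14), (11, 0), (11, 7), (11, 8), (11, 15), (12, 0), (12, 7), (12, 8), (12, 15), (14, 1), (14, 6), (14, 9), (14, 14), (15, 3), (15, 4), (15, 11), (15, 12), (16, 3), (16, 4), (16, 11), (16, 12), (17, 1), (17, 6), (17, 9), (17, 14), (19, 0), (19, 7), (19, 8), (19, 15), (20, 0), (20, 7), (20, 8), (20, 15), (22, 1), (22, 6), (22, 9), (22, 14), (23, 3), (23, 4), (23, 11), (23, 12), (24, 3), (24, 4), (24, 11), (24, 12), (25, 1), (25, 6), (25, 9), (25, 14), (27, 0), (27, 7), (27, 8), (27, 15), (28, 0), (28, 7), (28, 8), (28, 15), (30, 1), (30, 6), (30, 9), (30, 14), (31, 3), (31, 4), (31, 11), (31, 12)]
Holes: [(0, 3), (0, 4), (0, 11), (0, 12), (1, 1), (1, 6), (1, 9), (1, 14), (3, 0), (3, 7), (3, 8), (3, 15), (4, 0), (4, 7), (4, 8), (4, 15), (6, 1), (6, 6), (6, 9), (6, 14), (7, 3), (7, 4), (7, 11), (7, 12), (8, 3), (8, 4), (8, 11), (8, 12), (9, 1), (9, 6), (9, 9), (9, 14), (11, 0), (11, 7), (11, 8), (11, 15), (12, 0), (12, 7), (12, 8), (12, 15), (14, 1), (14, 6), (14, 9), (14, 14), (15, 3), (15, 4), (15, 11), (15, 12), (16, 3), (16, 4), (16, 11), (16, 12), (17, 1), (17, 6), (17, 9), (17, 14), (19, 0), (19, 7), (19, 8), (19, 15), (20, 0), (20, 7), (20, 8), (20, 15), (22, 1), (22, 6), (22, 9), (22, 14), (23, 3), (23, 4), (23, 11), (23, 12), (24, 3), (24, 4), (24, 11), (24, 12), (25, 1), (25, 6), (25, 9), (25, 14), (27, 0), (27, 7), (27, 8), (27, 15), (28, 0), (28, 7), (28, 8), (28, 15), (30, 1), (30, 6), (30, 9), (30, 14), (31, 3), (31, 4), (31, 11), (31, 12)]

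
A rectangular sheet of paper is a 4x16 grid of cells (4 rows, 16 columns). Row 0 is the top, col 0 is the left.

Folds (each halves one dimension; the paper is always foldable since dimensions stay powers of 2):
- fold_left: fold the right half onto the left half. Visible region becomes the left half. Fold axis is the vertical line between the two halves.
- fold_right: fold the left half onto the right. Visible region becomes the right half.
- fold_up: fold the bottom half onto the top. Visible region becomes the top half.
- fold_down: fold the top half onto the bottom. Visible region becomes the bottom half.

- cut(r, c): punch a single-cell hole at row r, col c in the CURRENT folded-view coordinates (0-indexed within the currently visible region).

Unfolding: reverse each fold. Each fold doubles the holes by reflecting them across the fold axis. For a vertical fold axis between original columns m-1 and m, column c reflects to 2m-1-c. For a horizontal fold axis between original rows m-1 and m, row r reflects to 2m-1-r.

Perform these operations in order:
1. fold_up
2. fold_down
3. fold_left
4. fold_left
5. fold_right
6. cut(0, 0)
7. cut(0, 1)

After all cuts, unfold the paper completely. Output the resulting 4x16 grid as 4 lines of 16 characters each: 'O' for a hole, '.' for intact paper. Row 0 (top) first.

Op 1 fold_up: fold axis h@2; visible region now rows[0,2) x cols[0,16) = 2x16
Op 2 fold_down: fold axis h@1; visible region now rows[1,2) x cols[0,16) = 1x16
Op 3 fold_left: fold axis v@8; visible region now rows[1,2) x cols[0,8) = 1x8
Op 4 fold_left: fold axis v@4; visible region now rows[1,2) x cols[0,4) = 1x4
Op 5 fold_right: fold axis v@2; visible region now rows[1,2) x cols[2,4) = 1x2
Op 6 cut(0, 0): punch at orig (1,2); cuts so far [(1, 2)]; region rows[1,2) x cols[2,4) = 1x2
Op 7 cut(0, 1): punch at orig (1,3); cuts so far [(1, 2), (1, 3)]; region rows[1,2) x cols[2,4) = 1x2
Unfold 1 (reflect across v@2): 4 holes -> [(1, 0), (1, 1), (1, 2), (1, 3)]
Unfold 2 (reflect across v@4): 8 holes -> [(1, 0), (1, 1), (1, 2), (1, 3), (1, 4), (1, 5), (1, 6), (1, 7)]
Unfold 3 (reflect across v@8): 16 holes -> [(1, 0), (1, 1), (1, 2), (1, 3), (1, 4), (1, 5), (1, 6), (1, 7), (1, 8), (1, 9), (1, 10), (1, 11), (1, 12), (1, 13), (1, 14), (1, 15)]
Unfold 4 (reflect across h@1): 32 holes -> [(0, 0), (0, 1), (0, 2), (0, 3), (0, 4), (0, 5), (0, 6), (0, 7), (0, 8), (0, 9), (0, 10), (0, 11), (0, 12), (0, 13), (0, 14), (0, 15), (1, 0), (1, 1), (1, 2), (1, 3), (1, 4), (1, 5), (1, 6), (1, 7), (1, 8), (1, 9), (1, 10), (1, 11), (1, 12), (1, 13), (1, 14), (1, 15)]
Unfold 5 (reflect across h@2): 64 holes -> [(0, 0), (0, 1), (0, 2), (0, 3), (0, 4), (0, 5), (0, 6), (0, 7), (0, 8), (0, 9), (0, 10), (0, 11), (0, 12), (0, 13), (0, 14), (0, 15), (1, 0), (1, 1), (1, 2), (1, 3), (1, 4), (1, 5), (1, 6), (1, 7), (1, 8), (1, 9), (1, 10), (1, 11), (1, 12), (1, 13), (1, 14), (1, 15), (2, 0), (2, 1), (2, 2), (2, 3), (2, 4), (2, 5), (2, 6), (2, 7), (2, 8), (2, 9), (2, 10), (2, 11), (2, 12), (2, 13), (2, 14), (2, 15), (3, 0), (3, 1), (3, 2), (3, 3), (3, 4), (3, 5), (3, 6), (3, 7), (3, 8), (3, 9), (3, 10), (3, 11), (3, 12), (3, 13), (3, 14), (3, 15)]

Answer: OOOOOOOOOOOOOOOO
OOOOOOOOOOOOOOOO
OOOOOOOOOOOOOOOO
OOOOOOOOOOOOOOOO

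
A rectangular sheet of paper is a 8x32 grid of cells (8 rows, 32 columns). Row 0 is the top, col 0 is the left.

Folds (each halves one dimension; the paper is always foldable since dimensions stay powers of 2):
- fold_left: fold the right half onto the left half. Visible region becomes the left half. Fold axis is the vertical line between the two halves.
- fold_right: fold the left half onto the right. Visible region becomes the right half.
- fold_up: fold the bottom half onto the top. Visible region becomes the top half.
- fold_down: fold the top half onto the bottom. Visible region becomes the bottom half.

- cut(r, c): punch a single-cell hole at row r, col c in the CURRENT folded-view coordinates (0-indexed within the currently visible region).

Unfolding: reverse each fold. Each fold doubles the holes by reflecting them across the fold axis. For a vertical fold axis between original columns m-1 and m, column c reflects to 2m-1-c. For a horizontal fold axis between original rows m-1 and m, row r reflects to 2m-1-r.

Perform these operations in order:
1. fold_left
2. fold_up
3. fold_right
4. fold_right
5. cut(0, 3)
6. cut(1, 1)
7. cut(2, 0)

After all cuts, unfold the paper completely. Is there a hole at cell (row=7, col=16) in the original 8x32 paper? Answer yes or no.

Answer: yes

Derivation:
Op 1 fold_left: fold axis v@16; visible region now rows[0,8) x cols[0,16) = 8x16
Op 2 fold_up: fold axis h@4; visible region now rows[0,4) x cols[0,16) = 4x16
Op 3 fold_right: fold axis v@8; visible region now rows[0,4) x cols[8,16) = 4x8
Op 4 fold_right: fold axis v@12; visible region now rows[0,4) x cols[12,16) = 4x4
Op 5 cut(0, 3): punch at orig (0,15); cuts so far [(0, 15)]; region rows[0,4) x cols[12,16) = 4x4
Op 6 cut(1, 1): punch at orig (1,13); cuts so far [(0, 15), (1, 13)]; region rows[0,4) x cols[12,16) = 4x4
Op 7 cut(2, 0): punch at orig (2,12); cuts so far [(0, 15), (1, 13), (2, 12)]; region rows[0,4) x cols[12,16) = 4x4
Unfold 1 (reflect across v@12): 6 holes -> [(0, 8), (0, 15), (1, 10), (1, 13), (2, 11), (2, 12)]
Unfold 2 (reflect across v@8): 12 holes -> [(0, 0), (0, 7), (0, 8), (0, 15), (1, 2), (1, 5), (1, 10), (1, 13), (2, 3), (2, 4), (2, 11), (2, 12)]
Unfold 3 (reflect across h@4): 24 holes -> [(0, 0), (0, 7), (0, 8), (0, 15), (1, 2), (1, 5), (1, 10), (1, 13), (2, 3), (2, 4), (2, 11), (2, 12), (5, 3), (5, 4), (5, 11), (5, 12), (6, 2), (6, 5), (6, 10), (6, 13), (7, 0), (7, 7), (7, 8), (7, 15)]
Unfold 4 (reflect across v@16): 48 holes -> [(0, 0), (0, 7), (0, 8), (0, 15), (0, 16), (0, 23), (0, 24), (0, 31), (1, 2), (1, 5), (1, 10), (1, 13), (1, 18), (1, 21), (1, 26), (1, 29), (2, 3), (2, 4), (2, 11), (2, 12), (2, 19), (2, 20), (2, 27), (2, 28), (5, 3), (5, 4), (5, 11), (5, 12), (5, 19), (5, 20), (5, 27), (5, 28), (6, 2), (6, 5), (6, 10), (6, 13), (6, 18), (6, 21), (6, 26), (6, 29), (7, 0), (7, 7), (7, 8), (7, 15), (7, 16), (7, 23), (7, 24), (7, 31)]
Holes: [(0, 0), (0, 7), (0, 8), (0, 15), (0, 16), (0, 23), (0, 24), (0, 31), (1, 2), (1, 5), (1, 10), (1, 13), (1, 18), (1, 21), (1, 26), (1, 29), (2, 3), (2, 4), (2, 11), (2, 12), (2, 19), (2, 20), (2, 27), (2, 28), (5, 3), (5, 4), (5, 11), (5, 12), (5, 19), (5, 20), (5, 27), (5, 28), (6, 2), (6, 5), (6, 10), (6, 13), (6, 18), (6, 21), (6, 26), (6, 29), (7, 0), (7, 7), (7, 8), (7, 15), (7, 16), (7, 23), (7, 24), (7, 31)]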